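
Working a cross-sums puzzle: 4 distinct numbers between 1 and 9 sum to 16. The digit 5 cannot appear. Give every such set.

{1,2,4,9}; {1,2,6,7}; {1,3,4,8}; {2,3,4,7}

4 distinct digits from 1–9 sum between 10 and 30.
Dropping sets that contain 5.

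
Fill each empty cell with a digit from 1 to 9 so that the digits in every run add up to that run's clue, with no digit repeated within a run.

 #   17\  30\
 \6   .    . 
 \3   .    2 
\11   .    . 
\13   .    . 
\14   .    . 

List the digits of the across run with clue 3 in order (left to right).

3 in 2 cells must be {1,2}.
R2C1 = 3 − 2 = 1 completes the 3 across.

1 2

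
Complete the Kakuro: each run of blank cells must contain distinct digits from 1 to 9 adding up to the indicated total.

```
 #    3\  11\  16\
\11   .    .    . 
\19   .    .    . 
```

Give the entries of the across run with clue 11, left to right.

3 in 2 cells must be {1,2}; 16 in 2 cells must be {7,9}.
The 11 across and the 16 down share only 7, so R1C3 = 7.
The 19 across and the 3 down share only 2, so R2C1 = 2.
R2C3 = 16 − 7 = 9 completes the 16 down.
R1C1 = 3 − 2 = 1 completes the 3 down.
R1C2 = 11 − 8 = 3 completes the 11 across.
R2C2 = 19 − 11 = 8 completes the 19 across.

1, 3, 7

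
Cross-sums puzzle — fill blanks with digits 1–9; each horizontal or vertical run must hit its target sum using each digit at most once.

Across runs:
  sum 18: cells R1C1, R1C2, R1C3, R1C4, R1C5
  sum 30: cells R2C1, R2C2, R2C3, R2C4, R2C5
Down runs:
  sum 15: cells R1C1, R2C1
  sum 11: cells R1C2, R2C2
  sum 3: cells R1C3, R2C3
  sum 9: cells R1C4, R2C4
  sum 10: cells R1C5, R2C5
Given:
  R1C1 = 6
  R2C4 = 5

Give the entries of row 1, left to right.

6 5 1 4 2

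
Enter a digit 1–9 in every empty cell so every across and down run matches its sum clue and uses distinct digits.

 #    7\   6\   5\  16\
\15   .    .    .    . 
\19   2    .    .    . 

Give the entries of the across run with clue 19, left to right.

16 in 2 cells must be {7,9}.
R1C1 = 7 − 2 = 5 completes the 7 down.
Given what's placed, R1C4 must be 7 to fit the 15 across and 16 down.
R2C4 = 16 − 7 = 9 completes the 16 down.
Nothing is forced directly, so branch on R2C2, whose candidates are 1 or 5. If R2C2 = 1: then R1C2 would have to be in {1,2} for the 15 across but in {5} for the 6 down — contradiction. So R2C2 = 5.
R1C2 = 6 − 5 = 1 completes the 6 down.
R1C3 = 15 − 13 = 2 completes the 15 across.
R2C3 = 19 − 16 = 3 completes the 19 across.

2, 5, 3, 9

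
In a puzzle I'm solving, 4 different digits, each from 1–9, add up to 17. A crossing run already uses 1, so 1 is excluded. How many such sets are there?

3

4 distinct digits from 1–9 sum between 10 and 30.
Dropping sets that contain 1.
Enumerating: {2,3,4,8}, {2,3,5,7}, {2,4,5,6}.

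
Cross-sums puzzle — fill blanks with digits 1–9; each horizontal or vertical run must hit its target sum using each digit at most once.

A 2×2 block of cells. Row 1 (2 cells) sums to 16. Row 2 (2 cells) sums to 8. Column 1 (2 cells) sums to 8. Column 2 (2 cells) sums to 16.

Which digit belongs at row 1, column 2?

9

16 in 2 cells must be {7,9}.
The 16 across and the 8 down share only 7, so (1,1) = 7.
(1,2) = 16 − 7 = 9 completes the 16 across.
(2,1) = 8 − 7 = 1 completes the 8 down.
(2,2) = 8 − 1 = 7 completes the 8 across.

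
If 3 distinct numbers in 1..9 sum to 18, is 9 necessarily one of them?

Counterexample: {3,7,8} sums to 18 without using 9.

No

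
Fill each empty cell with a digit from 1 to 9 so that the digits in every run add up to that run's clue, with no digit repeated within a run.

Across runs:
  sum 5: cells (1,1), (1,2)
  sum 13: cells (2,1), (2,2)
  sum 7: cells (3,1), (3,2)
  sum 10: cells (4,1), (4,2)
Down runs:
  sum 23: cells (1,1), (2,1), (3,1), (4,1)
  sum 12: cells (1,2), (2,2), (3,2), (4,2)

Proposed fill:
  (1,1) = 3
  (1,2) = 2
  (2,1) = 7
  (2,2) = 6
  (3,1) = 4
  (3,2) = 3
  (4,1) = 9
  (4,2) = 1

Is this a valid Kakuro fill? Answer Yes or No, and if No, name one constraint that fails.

Yes

Across: 3+2=5; 7+6=13; 4+3=7; 9+1=10. Down: 3+7+4+9=23; 2+6+3+1=12. No digit repeats within any run.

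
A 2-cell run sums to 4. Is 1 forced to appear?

Yes

The only way to make 4 from 2 distinct digits is {1,3}, which contains 1.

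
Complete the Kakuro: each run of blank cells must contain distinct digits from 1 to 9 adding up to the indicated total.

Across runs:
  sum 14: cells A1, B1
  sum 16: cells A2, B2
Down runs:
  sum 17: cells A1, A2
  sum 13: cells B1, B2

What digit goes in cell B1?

16 in 2 cells must be {7,9}; 17 in 2 cells must be {8,9}.
The 16 across and the 17 down share only 9, so A2 = 9.
B2 = 16 − 9 = 7 completes the 16 across.
A1 = 17 − 9 = 8 completes the 17 down.
B1 = 14 − 8 = 6 completes the 14 across.

6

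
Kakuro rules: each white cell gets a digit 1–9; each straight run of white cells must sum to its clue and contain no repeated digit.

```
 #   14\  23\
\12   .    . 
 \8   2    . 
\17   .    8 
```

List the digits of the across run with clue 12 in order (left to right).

3 9

17 in 2 cells must be {8,9}; 23 in 3 cells must be {6,8,9}.
Given what's placed, R1C2 must be 9 to fit the 12 across and 23 down.
R2C2 = 8 − 2 = 6 completes the 8 across.
R3C1 = 17 − 8 = 9 completes the 17 across.
R1C1 = 12 − 9 = 3 completes the 12 across.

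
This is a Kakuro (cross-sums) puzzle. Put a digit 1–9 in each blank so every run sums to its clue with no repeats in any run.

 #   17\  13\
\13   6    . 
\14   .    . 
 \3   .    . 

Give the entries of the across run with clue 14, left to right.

3 in 2 cells must be {1,2}.
R1C2 = 13 − 6 = 7 completes the 13 across.
R2C2 = 5: the only remaining digit allowed by both the 14 across and the 13 down.
R3C1 = 2: the only remaining digit allowed by both the 3 across and the 17 down.
R3C2 = 3 − 2 = 1 completes the 3 across.
R2C1 = 14 − 5 = 9 completes the 14 across.

9, 5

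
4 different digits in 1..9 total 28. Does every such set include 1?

Counterexample: {4,7,8,9} sums to 28 without using 1.

No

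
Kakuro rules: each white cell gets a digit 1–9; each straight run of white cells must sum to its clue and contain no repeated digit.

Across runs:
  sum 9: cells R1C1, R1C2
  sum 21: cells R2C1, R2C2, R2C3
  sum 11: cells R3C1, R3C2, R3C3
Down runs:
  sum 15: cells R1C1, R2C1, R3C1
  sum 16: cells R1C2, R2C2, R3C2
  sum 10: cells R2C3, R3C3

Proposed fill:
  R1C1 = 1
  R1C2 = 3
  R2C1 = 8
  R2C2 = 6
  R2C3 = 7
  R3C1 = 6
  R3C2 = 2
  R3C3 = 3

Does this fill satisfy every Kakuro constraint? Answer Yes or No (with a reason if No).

No — the across run R1C1–R1C2 sums to 4, not 9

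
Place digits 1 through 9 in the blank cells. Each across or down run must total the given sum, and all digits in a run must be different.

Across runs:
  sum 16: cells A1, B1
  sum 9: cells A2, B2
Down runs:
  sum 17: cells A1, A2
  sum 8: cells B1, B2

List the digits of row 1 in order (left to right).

16 in 2 cells must be {7,9}; 17 in 2 cells must be {8,9}.
The 16 across and the 17 down share only 9, so A1 = 9.
B1 = 16 − 9 = 7 completes the 16 across.
A2 = 17 − 9 = 8 completes the 17 down.
B2 = 9 − 8 = 1 completes the 9 across.

9 7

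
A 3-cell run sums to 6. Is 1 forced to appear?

The only way to make 6 from 3 distinct digits is {1,2,3}, which contains 1.

Yes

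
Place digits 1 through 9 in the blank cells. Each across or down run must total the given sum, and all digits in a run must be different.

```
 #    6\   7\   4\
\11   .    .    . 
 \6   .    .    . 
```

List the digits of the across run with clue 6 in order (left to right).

2 1 3

6 in 3 cells must be {1,2,3}; 4 in 2 cells must be {1,3}.
Nothing is forced directly, so branch on R2C1, whose candidates are 1 or 2. If R2C1 = 1: that forces R1C1 = 5, after which R1C3 would have to be in {2,4} for the 11 across but in {1,3} for the 4 down — contradiction. So R2C1 = 2.
R1C1 = 6 − 2 = 4 completes the 6 down.
Given what's placed, R1C3 must be 1 to fit the 11 across and 4 down.
R2C3 = 4 − 1 = 3 completes the 4 down.
R1C2 = 11 − 5 = 6 completes the 11 across.
R2C2 = 6 − 5 = 1 completes the 6 across.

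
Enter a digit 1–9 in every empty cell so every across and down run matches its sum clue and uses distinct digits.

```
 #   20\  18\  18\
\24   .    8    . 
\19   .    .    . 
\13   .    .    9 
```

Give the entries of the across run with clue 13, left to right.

3 1 9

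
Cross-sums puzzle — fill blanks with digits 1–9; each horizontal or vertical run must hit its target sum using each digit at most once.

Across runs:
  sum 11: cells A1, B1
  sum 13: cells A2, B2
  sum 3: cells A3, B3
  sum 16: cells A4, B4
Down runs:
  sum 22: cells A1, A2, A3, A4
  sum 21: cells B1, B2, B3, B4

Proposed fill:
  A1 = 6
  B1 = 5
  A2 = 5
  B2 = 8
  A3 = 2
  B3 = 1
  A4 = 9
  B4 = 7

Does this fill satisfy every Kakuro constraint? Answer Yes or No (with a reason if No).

Across: 6+5=11; 5+8=13; 2+1=3; 9+7=16. Down: 6+5+2+9=22; 5+8+1+7=21. No digit repeats within any run.

Yes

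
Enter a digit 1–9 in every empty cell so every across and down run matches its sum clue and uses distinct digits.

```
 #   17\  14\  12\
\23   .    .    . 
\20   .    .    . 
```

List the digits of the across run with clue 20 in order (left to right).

9, 8, 3

23 in 3 cells must be {6,8,9}; 17 in 2 cells must be {8,9}.
Nothing is forced directly, so branch on R1C1, whose candidates are 8 or 9. If R1C1 = 9: that forces R1C3 = 8, R2C1 = 8, after which R2C3 would have to be in {3,5,7,9} for the 20 across but in {4} for the 12 down — contradiction. So R1C1 = 8.
Given what's placed, R1C3 must be 9 to fit the 23 across and 12 down.
R2C1 = 17 − 8 = 9 completes the 17 down.
R2C3 = 12 − 9 = 3 completes the 12 down.
R1C2 = 23 − 17 = 6 completes the 23 across.
R2C2 = 20 − 12 = 8 completes the 20 across.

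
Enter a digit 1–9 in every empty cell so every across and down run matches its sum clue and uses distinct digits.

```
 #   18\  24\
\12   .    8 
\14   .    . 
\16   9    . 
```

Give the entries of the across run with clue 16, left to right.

16 in 2 cells must be {7,9}; 24 in 3 cells must be {7,8,9}.
R1C1 = 12 − 8 = 4 completes the 12 across.
R2C1 = 18 − 13 = 5 completes the 18 down.
R2C2 = 14 − 5 = 9 completes the 14 across.
R3C2 = 16 − 9 = 7 completes the 16 across.

9 7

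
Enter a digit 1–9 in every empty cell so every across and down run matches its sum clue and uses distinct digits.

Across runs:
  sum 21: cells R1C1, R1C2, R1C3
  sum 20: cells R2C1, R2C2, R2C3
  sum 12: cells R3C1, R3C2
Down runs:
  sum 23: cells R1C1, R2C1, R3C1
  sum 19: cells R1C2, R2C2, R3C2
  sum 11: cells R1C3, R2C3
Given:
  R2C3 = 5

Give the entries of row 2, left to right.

23 in 3 cells must be {6,8,9}.
R1C3 = 11 − 5 = 6 completes the 11 down.
R1C1 = 8: the only remaining digit allowed by both the 21 across and the 23 down.
R1C2 = 21 − 14 = 7 completes the 21 across.
R3C1 = 9: the only remaining digit allowed by both the 12 across and the 23 down.
R3C2 = 12 − 9 = 3 completes the 12 across.
R2C1 = 23 − 17 = 6 completes the 23 down.
R2C2 = 20 − 11 = 9 completes the 20 across.

6 9 5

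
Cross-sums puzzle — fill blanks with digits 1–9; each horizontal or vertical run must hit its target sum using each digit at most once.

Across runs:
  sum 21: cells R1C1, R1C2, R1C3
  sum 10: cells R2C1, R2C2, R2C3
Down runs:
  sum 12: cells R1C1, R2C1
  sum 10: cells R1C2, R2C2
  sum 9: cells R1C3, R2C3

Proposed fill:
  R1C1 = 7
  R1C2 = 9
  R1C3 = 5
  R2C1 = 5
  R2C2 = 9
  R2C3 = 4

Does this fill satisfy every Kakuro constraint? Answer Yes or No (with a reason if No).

No — the across run R2C1–R2C3 sums to 18, not 10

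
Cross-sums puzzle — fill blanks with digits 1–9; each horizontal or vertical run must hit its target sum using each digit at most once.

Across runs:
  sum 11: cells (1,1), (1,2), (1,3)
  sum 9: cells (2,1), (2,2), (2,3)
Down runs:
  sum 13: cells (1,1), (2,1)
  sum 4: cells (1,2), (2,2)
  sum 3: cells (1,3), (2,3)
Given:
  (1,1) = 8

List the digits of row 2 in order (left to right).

4 in 2 cells must be {1,3}; 3 in 2 cells must be {1,2}.
(1,2) = 1: the only remaining digit allowed by both the 11 across and the 4 down.
(1,3) = 11 − 9 = 2 completes the 11 across.
(2,1) = 13 − 8 = 5 completes the 13 down.
(2,2) = 4 − 1 = 3 completes the 4 down.
(2,3) = 9 − 8 = 1 completes the 9 across.

5 3 1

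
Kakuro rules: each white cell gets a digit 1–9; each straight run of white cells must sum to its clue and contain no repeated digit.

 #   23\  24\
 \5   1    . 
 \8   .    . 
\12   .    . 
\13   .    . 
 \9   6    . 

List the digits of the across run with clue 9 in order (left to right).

6 3

R1C2 = 5 − 1 = 4 completes the 5 across.
R5C2 = 9 − 6 = 3 completes the 9 across.
No cell is forced outright now. R3C2 can only be 7 or 8 or 9 (the digits allowed by both its 12 across and its 24 down). If R3C2 = 8: that forces R3C1 = 4, R4C2 = 7, R2C2 = 2, after which R4C1 would have to be in {6} for the 13 across but in {3,5,7,9} for the 23 down — contradiction. If R3C2 = 9: that forces R3C1 = 3, R2C1 = 5, after which R2C2 would have to be in {3} for the 8 across but in {1,2,6,7} for the 24 down — contradiction. So R3C2 = 7.
R3C1 = 12 − 7 = 5 completes the 12 across.
Nothing is forced directly, so branch on R2C2, whose candidates are 1 or 2. If R2C2 = 2: then R2C1 would have to be in {6} for the 8 across but in {2,3,4,7,8,9} for the 23 down — contradiction. So R2C2 = 1.
R2C1 = 8 − 1 = 7 completes the 8 across.
R4C1 = 23 − 19 = 4 completes the 23 down.
R4C2 = 13 − 4 = 9 completes the 13 across.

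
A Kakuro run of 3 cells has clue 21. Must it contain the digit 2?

Counterexample: {4,8,9} sums to 21 without using 2.

No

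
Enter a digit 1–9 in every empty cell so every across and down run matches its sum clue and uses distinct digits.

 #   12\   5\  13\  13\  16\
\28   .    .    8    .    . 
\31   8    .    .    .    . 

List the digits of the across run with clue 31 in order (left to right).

16 in 2 cells must be {7,9}.
R1C1 = 12 − 8 = 4 completes the 12 down.
R2C3 = 13 − 8 = 5 completes the 13 down.
No cell is forced outright now. R2C2 can only be 2 or 3 (the digits allowed by both its 31 across and its 5 down). If R2C2 = 3: that forces R1C2 = 2, R1C5 = 9, after which R2C5 would have to be in {6,9} for the 31 across but in {7} for the 16 down — contradiction. So R2C2 = 2.
R1C2 = 5 − 2 = 3 completes the 5 down.
R1C5 = 7: the only remaining digit allowed by both the 28 across and the 16 down.
R2C5 = 16 − 7 = 9 completes the 16 down.
R1C4 = 28 − 22 = 6 completes the 28 across.
R2C4 = 31 − 24 = 7 completes the 31 across.

8 2 5 7 9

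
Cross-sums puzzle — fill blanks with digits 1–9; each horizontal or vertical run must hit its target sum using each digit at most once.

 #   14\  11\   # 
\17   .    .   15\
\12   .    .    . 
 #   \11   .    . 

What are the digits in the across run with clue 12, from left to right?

17 in 2 cells must be {8,9}.
The 17 across and the 11 down share only 8, so R1C2 = 8.
R3C2 = 2: the only remaining digit allowed by both the 11 across and the 11 down.
R3C3 = 11 − 2 = 9 completes the 11 across.
R1C1 = 17 − 8 = 9 completes the 17 across.
R2C1 = 14 − 9 = 5 completes the 14 down.
R2C2 = 11 − 10 = 1 completes the 11 down.
R2C3 = 12 − 6 = 6 completes the 12 across.

5 1 6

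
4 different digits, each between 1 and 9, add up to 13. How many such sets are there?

4 distinct digits from 1–9 sum between 10 and 30.
Enumerating: {1,2,3,7}, {1,2,4,6}, {1,3,4,5}.

3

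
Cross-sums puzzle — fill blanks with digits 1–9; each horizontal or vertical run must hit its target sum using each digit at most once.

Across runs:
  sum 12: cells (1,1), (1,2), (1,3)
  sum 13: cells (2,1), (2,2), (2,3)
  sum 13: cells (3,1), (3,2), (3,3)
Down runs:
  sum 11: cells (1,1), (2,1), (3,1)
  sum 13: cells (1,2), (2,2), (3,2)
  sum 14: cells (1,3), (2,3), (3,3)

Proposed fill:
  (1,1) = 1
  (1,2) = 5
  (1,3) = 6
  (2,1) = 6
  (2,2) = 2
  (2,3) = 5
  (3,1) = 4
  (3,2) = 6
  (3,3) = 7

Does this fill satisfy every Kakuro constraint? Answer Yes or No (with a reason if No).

No — the down run (1,3)–(3,3) sums to 18, not 14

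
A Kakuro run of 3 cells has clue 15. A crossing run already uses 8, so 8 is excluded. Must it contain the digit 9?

No

Counterexample: {2,6,7} sums to 15 under that restriction without using 9.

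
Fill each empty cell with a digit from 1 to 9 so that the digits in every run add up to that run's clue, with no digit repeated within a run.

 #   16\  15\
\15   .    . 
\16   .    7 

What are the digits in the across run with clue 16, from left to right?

9 7

16 in 2 cells must be {7,9}.
R1C2 = 15 − 7 = 8 completes the 15 down.
R2C1 = 16 − 7 = 9 completes the 16 across.
R1C1 = 15 − 8 = 7 completes the 15 across.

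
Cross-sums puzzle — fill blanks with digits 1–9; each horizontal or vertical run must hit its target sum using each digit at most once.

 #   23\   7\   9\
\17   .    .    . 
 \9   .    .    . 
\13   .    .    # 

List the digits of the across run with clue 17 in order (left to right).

23 in 3 cells must be {6,8,9}; 7 in 3 cells must be {1,2,4}.
Only 6 fits R2C1 under both its across sum 9 and down sum 23.
The 13 across and the 7 down share only 4, so R3C2 = 4.
R3C1 = 13 − 4 = 9 completes the 13 across.
R1C1 = 23 − 15 = 8 completes the 23 down.
R1C2 = 2: the only remaining digit allowed by both the 17 across and the 7 down.
R1C3 = 17 − 10 = 7 completes the 17 across.

8, 2, 7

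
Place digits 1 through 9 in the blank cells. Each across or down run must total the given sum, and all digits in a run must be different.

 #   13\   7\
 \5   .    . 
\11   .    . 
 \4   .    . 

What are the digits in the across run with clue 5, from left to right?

1 4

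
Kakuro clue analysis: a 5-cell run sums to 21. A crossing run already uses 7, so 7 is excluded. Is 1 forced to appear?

Yes

Every partition of 21 into 5 distinct digits under that restriction includes 1: {1,2,3,6,9}, {1,2,4,5,9}, {1,2,4,6,8}, {1,3,4,5,8}.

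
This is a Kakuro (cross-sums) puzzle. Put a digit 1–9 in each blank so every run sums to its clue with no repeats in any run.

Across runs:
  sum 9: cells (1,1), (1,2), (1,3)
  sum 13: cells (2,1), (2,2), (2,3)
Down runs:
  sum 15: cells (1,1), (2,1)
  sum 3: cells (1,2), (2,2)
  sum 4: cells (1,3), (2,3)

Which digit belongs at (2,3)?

3

3 in 2 cells must be {1,2}; 4 in 2 cells must be {1,3}.
The 9 across and the 15 down share only 6, so (1,1) = 6.
Given what's placed, (1,3) must be 1 to fit the 9 across and 4 down.
(2,1) = 15 − 6 = 9 completes the 15 down.
(2,2) = 1: the only remaining digit allowed by both the 13 across and the 3 down.
(2,3) = 13 − 10 = 3 completes the 13 across.
(1,2) = 9 − 7 = 2 completes the 9 across.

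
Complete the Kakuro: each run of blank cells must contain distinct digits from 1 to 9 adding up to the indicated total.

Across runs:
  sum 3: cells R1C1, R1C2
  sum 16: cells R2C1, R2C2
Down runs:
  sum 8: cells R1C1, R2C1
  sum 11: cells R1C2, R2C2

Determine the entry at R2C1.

3 in 2 cells must be {1,2}; 16 in 2 cells must be {7,9}.
The 3 across and the 11 down share only 2, so R1C2 = 2.
The 16 across and the 8 down share only 7, so R2C1 = 7.
R2C2 = 16 − 7 = 9 completes the 16 across.
R1C1 = 3 − 2 = 1 completes the 3 across.

7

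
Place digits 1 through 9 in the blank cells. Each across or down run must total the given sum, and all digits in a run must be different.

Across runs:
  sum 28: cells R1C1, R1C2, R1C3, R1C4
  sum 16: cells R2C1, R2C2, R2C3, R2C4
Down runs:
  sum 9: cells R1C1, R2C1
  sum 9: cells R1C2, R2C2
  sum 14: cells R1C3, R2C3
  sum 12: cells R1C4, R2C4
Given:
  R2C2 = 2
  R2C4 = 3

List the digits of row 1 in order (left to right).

4, 7, 8, 9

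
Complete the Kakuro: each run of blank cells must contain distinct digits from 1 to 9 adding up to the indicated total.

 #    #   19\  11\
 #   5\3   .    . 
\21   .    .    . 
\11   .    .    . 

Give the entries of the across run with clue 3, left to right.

3 in 2 cells must be {1,2}.
Only 2 fits R1C2 under both its across sum 3 and down sum 19.
R1C3 = 3 − 2 = 1 completes the 3 across.

2 1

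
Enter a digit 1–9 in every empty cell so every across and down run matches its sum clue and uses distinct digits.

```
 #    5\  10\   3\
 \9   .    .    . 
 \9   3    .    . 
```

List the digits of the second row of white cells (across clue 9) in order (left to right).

3, 4, 2

3 in 2 cells must be {1,2}.
R1C1 = 5 − 3 = 2 completes the 5 down.
Given what's placed, R1C3 must be 1 to fit the 9 across and 3 down.
R2C3 = 3 − 1 = 2 completes the 3 down.
R1C2 = 9 − 3 = 6 completes the 9 across.
R2C2 = 9 − 5 = 4 completes the 9 across.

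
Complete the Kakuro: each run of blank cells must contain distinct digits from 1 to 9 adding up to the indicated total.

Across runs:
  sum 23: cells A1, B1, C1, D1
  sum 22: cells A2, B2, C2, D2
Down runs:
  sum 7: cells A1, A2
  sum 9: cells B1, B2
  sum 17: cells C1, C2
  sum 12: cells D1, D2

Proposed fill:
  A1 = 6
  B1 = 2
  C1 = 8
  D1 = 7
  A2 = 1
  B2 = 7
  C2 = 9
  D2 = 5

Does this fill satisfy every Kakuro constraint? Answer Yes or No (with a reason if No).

Across: 6+2+8+7=23; 1+7+9+5=22. Down: 6+1=7; 2+7=9; 8+9=17; 7+5=12. No digit repeats within any run.

Yes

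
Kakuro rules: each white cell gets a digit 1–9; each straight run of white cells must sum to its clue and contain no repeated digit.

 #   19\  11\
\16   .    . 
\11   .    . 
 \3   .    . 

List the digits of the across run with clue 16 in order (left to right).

9 7

16 in 2 cells must be {7,9}; 3 in 2 cells must be {1,2}.
The 16 across and the 11 down share only 7, so R1C2 = 7.
Given what's placed, R2C2 must be 3 to fit the 11 across and 11 down.
R3C1 = 2: only digit in both the 3-across and 19-down candidate sets.
R3C2 = 3 − 2 = 1 completes the 3 across.
R1C1 = 16 − 7 = 9 completes the 16 across.
R2C1 = 11 − 3 = 8 completes the 11 across.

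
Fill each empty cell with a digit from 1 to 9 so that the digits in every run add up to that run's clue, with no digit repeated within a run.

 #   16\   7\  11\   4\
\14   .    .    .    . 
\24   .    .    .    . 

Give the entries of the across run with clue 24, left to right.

16 in 2 cells must be {7,9}; 4 in 2 cells must be {1,3}.
Only 7 fits R1C1 under both its across sum 14 and down sum 16.
Given what's placed, R1C4 must be 1 to fit the 14 across and 4 down.
R2C1 = 16 − 7 = 9 completes the 16 down.
R2C4 = 4 − 1 = 3 completes the 4 down.
No cell is forced outright now. R2C2 can only be 4 or 5 (the digits allowed by both its 24 across and its 7 down). If R2C2 = 4: then R1C2 would have to be in {2,4} for the 14 across but in {3} for the 7 down — contradiction. So R2C2 = 5.
R1C2 = 7 − 5 = 2 completes the 7 down.
R1C3 = 14 − 10 = 4 completes the 14 across.
R2C3 = 24 − 17 = 7 completes the 24 across.

9 5 7 3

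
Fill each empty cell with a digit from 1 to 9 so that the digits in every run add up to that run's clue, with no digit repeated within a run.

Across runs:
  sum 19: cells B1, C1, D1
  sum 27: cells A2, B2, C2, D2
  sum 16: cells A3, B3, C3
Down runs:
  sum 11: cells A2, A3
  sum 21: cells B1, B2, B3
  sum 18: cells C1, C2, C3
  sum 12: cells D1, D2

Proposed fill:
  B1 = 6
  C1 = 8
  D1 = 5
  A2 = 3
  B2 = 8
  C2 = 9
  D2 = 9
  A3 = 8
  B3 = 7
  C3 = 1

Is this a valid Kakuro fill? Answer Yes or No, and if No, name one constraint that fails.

No — the down run D1–D2 sums to 14, not 12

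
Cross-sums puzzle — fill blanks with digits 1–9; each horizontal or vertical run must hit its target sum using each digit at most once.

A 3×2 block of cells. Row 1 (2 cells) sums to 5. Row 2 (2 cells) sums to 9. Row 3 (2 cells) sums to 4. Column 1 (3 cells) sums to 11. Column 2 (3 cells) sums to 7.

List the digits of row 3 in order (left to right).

3 1

4 in 2 cells must be {1,3}; 7 in 3 cells must be {1,2,4}.
The 4 across and the 7 down share only 1, so (3,2) = 1.
(3,1) = 4 − 1 = 3 completes the 4 across.
Nothing is forced directly, so branch on (1,1), whose candidates are 1 or 2. If (1,1) = 2: then (1,2) would have to be in {3} for the 5 across but in {2,4} for the 7 down — contradiction. So (1,1) = 1.
(1,2) = 5 − 1 = 4 completes the 5 across.
(2,1) = 11 − 4 = 7 completes the 11 down.
(2,2) = 9 − 7 = 2 completes the 9 across.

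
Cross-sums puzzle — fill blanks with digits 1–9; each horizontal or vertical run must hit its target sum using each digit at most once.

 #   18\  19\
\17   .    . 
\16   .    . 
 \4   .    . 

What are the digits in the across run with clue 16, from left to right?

9, 7

17 in 2 cells must be {8,9}; 16 in 2 cells must be {7,9}; 4 in 2 cells must be {1,3}.
The 4 across and the 19 down share only 3, so R3C2 = 3.
Given what's placed, R1C2 must be 9 to fit the 17 across and 19 down.
R2C2 = 19 − 12 = 7 completes the 19 down.
R3C1 = 4 − 3 = 1 completes the 4 across.
R1C1 = 17 − 9 = 8 completes the 17 across.
R2C1 = 16 − 7 = 9 completes the 16 across.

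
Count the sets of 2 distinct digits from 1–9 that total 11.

4

2 distinct digits from 1–9 sum between 3 and 17.
Enumerating: {2,9}, {3,8}, {4,7}, {5,6}.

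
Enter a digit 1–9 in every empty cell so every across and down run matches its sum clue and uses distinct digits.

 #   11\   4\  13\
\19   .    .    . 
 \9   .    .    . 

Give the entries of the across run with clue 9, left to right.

4 in 2 cells must be {1,3}.
The 19 across and the 4 down share only 3, so R1C2 = 3.
R2C2 = 4 − 3 = 1 completes the 4 down.
Nothing is forced directly, so branch on R2C3, whose candidates are 5 or 6. If R2C3 = 5: then R1C3 would have to be in {7,9} for the 19 across but in {8} for the 13 down — contradiction. So R2C3 = 6.
R1C3 = 13 − 6 = 7 completes the 13 down.
R2C1 = 9 − 7 = 2 completes the 9 across.
R1C1 = 19 − 10 = 9 completes the 19 across.

2 1 6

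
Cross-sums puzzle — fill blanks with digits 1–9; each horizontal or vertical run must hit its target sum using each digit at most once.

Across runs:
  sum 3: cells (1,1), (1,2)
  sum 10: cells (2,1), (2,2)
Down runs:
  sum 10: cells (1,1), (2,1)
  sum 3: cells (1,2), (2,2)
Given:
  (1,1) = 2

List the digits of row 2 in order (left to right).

8, 2

3 in 2 cells must be {1,2}.
(1,2) = 3 − 2 = 1 completes the 3 across.
(2,1) = 10 − 2 = 8 completes the 10 down.
(2,2) = 10 − 8 = 2 completes the 10 across.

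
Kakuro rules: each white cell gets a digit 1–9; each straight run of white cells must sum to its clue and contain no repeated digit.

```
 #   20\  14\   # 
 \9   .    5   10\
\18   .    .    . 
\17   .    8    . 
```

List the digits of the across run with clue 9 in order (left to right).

4, 5

R1C1 = 9 − 5 = 4 completes the 9 across.
R2C2 = 14 − 13 = 1 completes the 14 down.
Given what's placed, R3C1 must be 7 to fit the 17 across and 20 down.
R3C3 = 17 − 15 = 2 completes the 17 across.
R2C1 = 20 − 11 = 9 completes the 20 down.
R2C3 = 18 − 10 = 8 completes the 18 across.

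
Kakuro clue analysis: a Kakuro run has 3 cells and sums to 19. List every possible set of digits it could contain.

3 distinct digits from 1–9 sum between 6 and 24.

{2,8,9}; {3,7,9}; {4,6,9}; {4,7,8}; {5,6,8}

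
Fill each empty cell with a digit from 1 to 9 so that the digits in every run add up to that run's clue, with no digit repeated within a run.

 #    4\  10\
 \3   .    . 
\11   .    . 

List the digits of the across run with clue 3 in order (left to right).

1, 2

3 in 2 cells must be {1,2}; 4 in 2 cells must be {1,3}.
The 3 across and the 4 down share only 1, so R1C1 = 1.
R1C2 = 3 − 1 = 2 completes the 3 across.
R2C1 = 4 − 1 = 3 completes the 4 down.
R2C2 = 11 − 3 = 8 completes the 11 across.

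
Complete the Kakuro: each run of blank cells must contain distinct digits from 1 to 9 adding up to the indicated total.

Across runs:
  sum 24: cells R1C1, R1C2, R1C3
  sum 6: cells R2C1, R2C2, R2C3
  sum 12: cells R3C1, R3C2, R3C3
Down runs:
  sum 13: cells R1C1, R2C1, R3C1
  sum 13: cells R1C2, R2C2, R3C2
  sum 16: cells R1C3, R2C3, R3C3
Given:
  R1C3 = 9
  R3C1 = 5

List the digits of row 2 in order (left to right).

24 in 3 cells must be {7,8,9}; 6 in 3 cells must be {1,2,3}.
R1C1 = 7: the only remaining digit allowed by both the 24 across and the 13 down.
R1C2 = 24 − 16 = 8 completes the 24 across.
R2C1 = 13 − 12 = 1 completes the 13 down.
Nothing is forced directly, so branch on R2C2, whose candidates are 2 or 3. If R2C2 = 3: that forces R2C3 = 2, after which R3C2 would have to be in {1,3,4,6} for the 12 across but in {2} for the 13 down — contradiction. So R2C2 = 2.
R2C3 = 6 − 3 = 3 completes the 6 across.
R3C2 = 13 − 10 = 3 completes the 13 down.
R3C3 = 12 − 8 = 4 completes the 12 across.

1 2 3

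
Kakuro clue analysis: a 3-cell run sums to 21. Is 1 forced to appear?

Counterexample: {4,8,9} sums to 21 without using 1.

No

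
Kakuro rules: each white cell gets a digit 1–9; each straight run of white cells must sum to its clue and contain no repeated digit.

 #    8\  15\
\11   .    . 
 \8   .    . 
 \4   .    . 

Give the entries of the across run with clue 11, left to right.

4 in 2 cells must be {1,3}.
Nothing is forced directly, so branch on R3C2, whose candidates are 1 or 3. If R3C2 = 1: that forces R3C1 = 3, R1C1 = 4, after which R1C2 would have to be in {7} for the 11 across but in {5,6,8,9} for the 15 down — contradiction. So R3C2 = 3.
R3C1 = 4 − 3 = 1 completes the 4 across.
Nothing is forced directly, so branch on R2C2, whose candidates are 5 or 7. If R2C2 = 7: that forces R1C2 = 5, after which R2C1 would have to be in {1} for the 8 across but in {2,3,4,5} for the 8 down — contradiction. So R2C2 = 5.
R1C2 = 15 − 8 = 7 completes the 15 down.
R2C1 = 8 − 5 = 3 completes the 8 across.
R1C1 = 11 − 7 = 4 completes the 11 across.

4 7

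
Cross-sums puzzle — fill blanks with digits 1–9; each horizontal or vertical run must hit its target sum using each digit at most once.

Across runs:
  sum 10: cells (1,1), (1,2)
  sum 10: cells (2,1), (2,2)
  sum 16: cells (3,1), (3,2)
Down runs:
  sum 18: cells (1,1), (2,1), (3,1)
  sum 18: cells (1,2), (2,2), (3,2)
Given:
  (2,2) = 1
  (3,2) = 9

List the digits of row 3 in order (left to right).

7 9

16 in 2 cells must be {7,9}.
(1,2) = 18 − 10 = 8 completes the 18 down.
(2,1) = 10 − 1 = 9 completes the 10 across.
(3,1) = 16 − 9 = 7 completes the 16 across.
(1,1) = 10 − 8 = 2 completes the 10 across.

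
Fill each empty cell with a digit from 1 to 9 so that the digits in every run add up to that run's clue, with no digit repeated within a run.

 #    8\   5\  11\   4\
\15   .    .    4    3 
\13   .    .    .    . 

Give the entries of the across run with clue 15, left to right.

4 in 2 cells must be {1,3}.
R2C3 = 11 − 4 = 7 completes the 11 down.
R2C4 = 4 − 3 = 1 completes the 4 down.
No cell is forced outright now. R2C1 can only be 2 or 3 (the digits allowed by both its 13 across and its 8 down). If R2C1 = 3: then R1C1 would have to be in {1,2,6,7} for the 15 across but in {5} for the 8 down — contradiction. So R2C1 = 2.
R1C1 = 8 − 2 = 6 completes the 8 down.
R1C2 = 15 − 13 = 2 completes the 15 across.
R2C2 = 13 − 10 = 3 completes the 13 across.

6 2 4 3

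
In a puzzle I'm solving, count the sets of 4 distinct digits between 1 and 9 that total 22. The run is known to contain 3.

4

4 distinct digits from 1–9 sum between 10 and 30.
Keeping only sets containing 3.
Enumerating: {2,3,8,9}, {3,4,6,9}, {3,4,7,8}, {3,5,6,8}.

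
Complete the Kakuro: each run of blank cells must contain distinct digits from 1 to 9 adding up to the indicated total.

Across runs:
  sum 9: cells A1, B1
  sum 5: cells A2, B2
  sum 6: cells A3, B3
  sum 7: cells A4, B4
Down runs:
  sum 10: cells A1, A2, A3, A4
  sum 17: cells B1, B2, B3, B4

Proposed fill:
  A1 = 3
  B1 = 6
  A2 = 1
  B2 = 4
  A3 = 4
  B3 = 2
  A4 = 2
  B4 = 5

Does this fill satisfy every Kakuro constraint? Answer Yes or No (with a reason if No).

Across: 3+6=9; 1+4=5; 4+2=6; 2+5=7. Down: 3+1+4+2=10; 6+4+2+5=17. No digit repeats within any run.

Yes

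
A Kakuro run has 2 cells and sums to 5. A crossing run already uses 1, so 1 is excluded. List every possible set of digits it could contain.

{2,3}

2 distinct digits from 1–9 sum between 3 and 17.
Dropping sets that contain 1.
Only one set works: {2,3}.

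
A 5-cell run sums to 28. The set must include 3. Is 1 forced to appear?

Counterexample: {2,3,6,8,9} sums to 28 under that restriction without using 1.

No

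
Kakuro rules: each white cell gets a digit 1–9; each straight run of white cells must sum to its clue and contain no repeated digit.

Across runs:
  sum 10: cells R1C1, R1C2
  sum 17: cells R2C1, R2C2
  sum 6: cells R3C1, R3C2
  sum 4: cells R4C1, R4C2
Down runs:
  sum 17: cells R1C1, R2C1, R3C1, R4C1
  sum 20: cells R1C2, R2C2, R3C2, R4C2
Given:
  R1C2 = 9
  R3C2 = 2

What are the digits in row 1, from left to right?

17 in 2 cells must be {8,9}; 4 in 2 cells must be {1,3}.
R1C1 = 10 − 9 = 1 completes the 10 across.
Given what's placed, R2C2 must be 8 to fit the 17 across and 20 down.
R3C1 = 6 − 2 = 4 completes the 6 across.
Given what's placed, R4C1 must be 3 to fit the 4 across and 17 down.
R4C2 = 4 − 3 = 1 completes the 4 across.
R2C1 = 17 − 8 = 9 completes the 17 across.

1 9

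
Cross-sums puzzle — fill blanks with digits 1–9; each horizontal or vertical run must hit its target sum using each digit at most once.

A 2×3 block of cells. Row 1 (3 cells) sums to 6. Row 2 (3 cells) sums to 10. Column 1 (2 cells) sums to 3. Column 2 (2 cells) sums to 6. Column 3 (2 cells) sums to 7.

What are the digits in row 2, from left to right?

6 in 3 cells must be {1,2,3}; 3 in 2 cells must be {1,2}.
Nothing is forced directly, so branch on (1,1), whose candidates are 1 or 2. If (1,1) = 1: that forces (1,2) = 2, (1,3) = 3, (2,1) = 2, after which (2,2) would have to be in {1,3,5,7} for the 10 across but in {4} for the 6 down — contradiction. So (1,1) = 2.
Given what's placed, (1,2) must be 1 to fit the 6 across and 6 down.
(1,3) = 6 − 3 = 3 completes the 6 across.
(2,1) = 3 − 2 = 1 completes the 3 down.
(2,2) = 6 − 1 = 5 completes the 6 down.
(2,3) = 10 − 6 = 4 completes the 10 across.

1 5 4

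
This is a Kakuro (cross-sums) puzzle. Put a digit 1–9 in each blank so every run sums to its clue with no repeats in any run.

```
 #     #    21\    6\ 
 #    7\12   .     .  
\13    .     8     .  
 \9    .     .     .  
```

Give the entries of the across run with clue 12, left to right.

6 in 3 cells must be {1,2,3}.
Intersecting the 12 across with the 6 down forces R1C3 = 3.
R1C2 = 12 − 3 = 9 completes the 12 across.
R3C2 = 21 − 17 = 4 completes the 21 down.
R3C3 = 2: the only remaining digit allowed by both the 9 across and the 6 down.
R2C3 = 6 − 5 = 1 completes the 6 down.
R3C1 = 9 − 6 = 3 completes the 9 across.
R2C1 = 13 − 9 = 4 completes the 13 across.

9, 3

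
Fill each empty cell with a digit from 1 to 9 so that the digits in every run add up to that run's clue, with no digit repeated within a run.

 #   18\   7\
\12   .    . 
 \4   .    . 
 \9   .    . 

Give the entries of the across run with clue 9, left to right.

4 in 2 cells must be {1,3}; 7 in 3 cells must be {1,2,4}.
The 12 across and the 7 down share only 4, so R1C2 = 4.
Given what's placed, R2C2 must be 1 to fit the 4 across and 7 down.
R3C2 = 7 − 5 = 2 completes the 7 down.
R1C1 = 12 − 4 = 8 completes the 12 across.
R2C1 = 4 − 1 = 3 completes the 4 across.
R3C1 = 9 − 2 = 7 completes the 9 across.

7 2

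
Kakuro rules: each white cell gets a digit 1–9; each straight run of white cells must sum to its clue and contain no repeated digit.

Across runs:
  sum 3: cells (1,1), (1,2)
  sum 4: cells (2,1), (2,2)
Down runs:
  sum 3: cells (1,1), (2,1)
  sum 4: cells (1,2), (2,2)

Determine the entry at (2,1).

1

3 in 2 cells must be {1,2}; 4 in 2 cells must be {1,3}.
The 3 across and the 4 down share only 1, so (1,2) = 1.
The 4 across and the 3 down share only 1, so (2,1) = 1.
(2,2) = 4 − 1 = 3 completes the 4 across.
(1,1) = 3 − 1 = 2 completes the 3 across.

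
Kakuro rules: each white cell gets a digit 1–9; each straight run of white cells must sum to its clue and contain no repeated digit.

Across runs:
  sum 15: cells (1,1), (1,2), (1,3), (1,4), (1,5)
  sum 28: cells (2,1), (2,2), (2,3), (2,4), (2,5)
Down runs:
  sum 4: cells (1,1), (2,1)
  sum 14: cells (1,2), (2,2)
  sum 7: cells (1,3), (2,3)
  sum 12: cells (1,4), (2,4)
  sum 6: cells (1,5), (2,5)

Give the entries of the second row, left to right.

15 in 5 cells must be {1,2,3,4,5}; 4 in 2 cells must be {1,3}.
Only 5 fits (1,2) under both its across sum 15 and down sum 14.
(2,2) = 14 − 5 = 9 completes the 14 down.
Nothing is forced directly, so branch on (1,4), whose candidates are 3 or 4. If (1,4) = 3: that forces (1,1) = 1, (2,1) = 3, after which (2,4) would have to be in {1,2,4,5,6,7,8} for the 28 across but in {9} for the 12 down — contradiction. So (1,4) = 4.
(2,4) = 12 − 4 = 8 completes the 12 down.
No cell is forced outright now. (1,1) can only be 1 or 3 (the digits allowed by both its 15 across and its 4 down). If (1,1) = 1: that forces (1,5) = 2, (2,1) = 3, after which (2,5) would have to be in {1,2,6,7} for the 28 across but in {4} for the 6 down — contradiction. So (1,1) = 3.
(2,1) = 4 − 3 = 1 completes the 4 down.
Given what's placed, (2,5) must be 4 to fit the 28 across and 6 down.
(1,5) = 6 − 4 = 2 completes the 6 down.
(2,3) = 28 − 22 = 6 completes the 28 across.

1, 9, 6, 8, 4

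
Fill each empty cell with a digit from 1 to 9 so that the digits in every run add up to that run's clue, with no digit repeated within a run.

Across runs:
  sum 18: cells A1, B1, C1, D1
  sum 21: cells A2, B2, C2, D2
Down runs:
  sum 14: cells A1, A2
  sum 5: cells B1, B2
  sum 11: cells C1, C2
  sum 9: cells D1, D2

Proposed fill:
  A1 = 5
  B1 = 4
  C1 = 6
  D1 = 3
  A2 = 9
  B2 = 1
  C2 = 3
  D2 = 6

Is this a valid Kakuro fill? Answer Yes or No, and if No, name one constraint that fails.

No — the down run C1–C2 sums to 9, not 11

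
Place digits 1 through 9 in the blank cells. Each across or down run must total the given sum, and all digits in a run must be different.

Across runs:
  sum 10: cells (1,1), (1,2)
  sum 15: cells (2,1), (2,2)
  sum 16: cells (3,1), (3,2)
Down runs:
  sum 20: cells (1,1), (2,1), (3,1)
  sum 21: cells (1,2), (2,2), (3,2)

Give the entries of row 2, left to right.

7 8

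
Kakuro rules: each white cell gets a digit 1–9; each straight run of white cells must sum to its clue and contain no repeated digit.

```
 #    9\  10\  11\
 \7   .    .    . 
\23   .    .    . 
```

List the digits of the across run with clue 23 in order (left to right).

7 in 3 cells must be {1,2,4}; 23 in 3 cells must be {6,8,9}.
Nothing is forced directly, so branch on R1C3, whose candidates are 2 or 4. If R1C3 = 4: then R2C3 would have to be in {6,8,9} for the 23 across but in {7} for the 11 down — contradiction. So R1C3 = 2.
R2C3 = 11 − 2 = 9 completes the 11 down.
Nothing is forced directly, so branch on R2C1, whose candidates are 6 or 8. If R2C1 = 6: then R1C1 would have to be in {1,4} for the 7 across but in {3} for the 9 down — contradiction. So R2C1 = 8.
R1C1 = 9 − 8 = 1 completes the 9 down.
R1C2 = 7 − 3 = 4 completes the 7 across.
R2C2 = 23 − 17 = 6 completes the 23 across.

8 6 9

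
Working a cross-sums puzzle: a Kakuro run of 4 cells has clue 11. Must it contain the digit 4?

No

The only way to make 11 from 4 distinct digits is {1,2,3,5}, which does not contain 4.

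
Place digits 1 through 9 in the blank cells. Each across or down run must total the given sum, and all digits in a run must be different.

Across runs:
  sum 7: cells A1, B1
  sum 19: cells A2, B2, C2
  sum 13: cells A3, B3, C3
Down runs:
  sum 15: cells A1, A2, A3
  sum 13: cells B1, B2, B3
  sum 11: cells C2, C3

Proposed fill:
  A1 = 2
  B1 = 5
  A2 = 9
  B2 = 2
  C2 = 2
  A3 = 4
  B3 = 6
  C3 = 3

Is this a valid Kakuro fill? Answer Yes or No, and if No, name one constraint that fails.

No — the across run A2–C2 sums to 13, not 19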